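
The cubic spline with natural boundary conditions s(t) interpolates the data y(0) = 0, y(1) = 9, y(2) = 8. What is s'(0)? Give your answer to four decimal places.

11.5000

Put m_i = s'' at the i-th knot. Here h = (1, 1) and Δ = (9, -1), so the interior equations h_(i-1)·m_(i-1) + 2(h_(i-1)+h_i)·m_i + h_i·m_(i+1) = 6(Δ_i − Δ_(i-1)) read
  1·m_0 + 4·m_1 + 1·m_2 = 6(Δ_1 - Δ_0) = -60
Natural end conditions: m_0 = m_2 = 0.
Forward elimination and back-substitution give m_0 = 0, m_1 = -15, m_2 = 0.
On [0, 1], s'(t) = b_0 + 2c_0·t + 3d_0·t² with b_0 = Δ_0 - h_0(2m_0 + m_1)/6 = 23/2, c_0 = m_0/2 = 0, d_0 = (m_1 - m_0)/(6h_0) = -5/2. So s'(0) = 23/2.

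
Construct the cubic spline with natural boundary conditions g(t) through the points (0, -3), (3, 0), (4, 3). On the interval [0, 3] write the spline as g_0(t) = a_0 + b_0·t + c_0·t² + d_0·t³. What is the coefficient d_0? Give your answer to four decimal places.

Let σ_i = g''(x_i). Step sizes h_i = 3, 1; slopes of the chords Δ_i = (y_(i+1) - y_i)/h_i = 1, 3.
  3·σ_0 + 8·σ_1 + 1·σ_2 = 6(Δ_1 - Δ_0) = 12
Natural end conditions: σ_0 = σ_2 = 0.
Solving: σ_0 = 0, σ_1 = 3/2, σ_2 = 0.
On [0, 3], with g_0(t) = a_0 + b_0·t + c_0·t² + d_0·t³: c_0 = σ_0/2 = 0, d_0 = (σ_1 - σ_0)/(6h_0) = 1/12, b_0 = Δ_0 - h_0(2σ_0 + σ_1)/6 = 1/4.

0.0833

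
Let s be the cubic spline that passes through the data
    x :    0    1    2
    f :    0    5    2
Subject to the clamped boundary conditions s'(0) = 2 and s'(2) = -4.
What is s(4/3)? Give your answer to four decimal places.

Write m_i for s''(x_i). With h_i = 1, 1 and divided differences Δ_i = 5, -3, the continuity of s' gives the tridiagonal system
  1·m_0 + 4·m_1 + 1·m_2 = 6(Δ_1 - Δ_0) = -48
Clamped end conditions give two more equations: 2h_0·m_0 + h_0·m_1 = 6(Δ_0 - s'(0)) = 18 and h_1·m_1 + 2h_1·m_2 = 6(s'(2) - Δ_1) = -6.
Solving: m_0 = 18, m_1 = -18, m_2 = 6.
On [1, 2], s(x) = 5 + 2·(x - 1) - 9·(x - 1)² + 4·(x - 1)³.
With (x - 1) = 1/3: s(4/3) = 130/27.

4.8148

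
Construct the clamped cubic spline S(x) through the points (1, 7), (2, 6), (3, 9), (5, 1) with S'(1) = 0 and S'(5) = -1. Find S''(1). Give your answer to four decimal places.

-8.6364

Let σ_i = S''(x_i). Step sizes h_i = 1, 1, 2; slopes of the chords Δ_i = (y_(i+1) - y_i)/h_i = -1, 3, -4.
  1·σ_0 + 4·σ_1 + 1·σ_2 = 6(Δ_1 - Δ_0) = 24
  1·σ_1 + 6·σ_2 + 2·σ_3 = 6(Δ_2 - Δ_1) = -42
Clamped end conditions give two more equations: 2h_0·σ_0 + h_0·σ_1 = 6(Δ_0 - S'(1)) = -6 and h_2·σ_2 + 2h_2·σ_3 = 6(S'(5) - Δ_2) = 18.
Solving the tridiagonal system: σ_0 = -95/11, σ_1 = 124/11, σ_2 = -137/11, σ_3 = 118/11.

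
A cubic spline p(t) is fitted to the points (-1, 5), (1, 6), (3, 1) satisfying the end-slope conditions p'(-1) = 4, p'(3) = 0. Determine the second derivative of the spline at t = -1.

-4

Put σ_i = p'' at the i-th knot. Here h = (2, 2) and Δ = (1/2, -5/2), so the interior equations h_(i-1)·σ_(i-1) + 2(h_(i-1)+h_i)·σ_i + h_i·σ_(i+1) = 6(Δ_i − Δ_(i-1)) read
  2·σ_0 + 8·σ_1 + 2·σ_2 = 6(Δ_1 - Δ_0) = -18
Clamped end conditions give two more equations: 2h_0·σ_0 + h_0·σ_1 = 6(Δ_0 - p'(-1)) = -21 and h_1·σ_1 + 2h_1·σ_2 = 6(p'(3) - Δ_1) = 15.
Forward elimination and back-substitution give σ_0 = -4, σ_1 = -5/2, σ_2 = 5.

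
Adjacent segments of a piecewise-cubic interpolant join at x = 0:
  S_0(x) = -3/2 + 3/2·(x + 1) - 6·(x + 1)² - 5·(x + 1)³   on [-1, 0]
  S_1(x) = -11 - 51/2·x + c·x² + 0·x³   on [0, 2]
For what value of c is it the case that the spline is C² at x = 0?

-21

S_0''(x) = -12 - 30·(x + 1), so S_0''(0) = -42. On the right, S_1''(0) = 2c, so c = -21.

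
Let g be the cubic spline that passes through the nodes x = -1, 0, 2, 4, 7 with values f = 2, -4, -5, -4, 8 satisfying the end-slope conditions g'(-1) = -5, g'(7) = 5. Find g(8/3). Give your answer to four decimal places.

-4.7512

Write m_i for g''(x_i). With h_i = 1, 2, 2, 3 and divided differences Δ_i = -6, -1/2, 1/2, 4, the continuity of g' gives the tridiagonal system
  1·m_0 + 6·m_1 + 2·m_2 = 6(Δ_1 - Δ_0) = 33
  2·m_1 + 8·m_2 + 2·m_3 = 6(Δ_2 - Δ_1) = 6
  2·m_2 + 10·m_3 + 3·m_4 = 6(Δ_3 - Δ_2) = 21
Clamped end conditions give two more equations: 2h_0·m_0 + h_0·m_1 = 6(Δ_0 - g'(-1)) = -6 and h_3·m_3 + 2h_3·m_4 = 6(g'(7) - Δ_3) = 6.
Forward elimination and back-substitution give m_0 = -697/106, m_1 = 379/53, m_2 = -353/212, m_3 = 133/53, m_4 = -27/106.
On [2, 4], g(x) = -5 + 41/53·(x - 2) - 353/424·(x - 2)² + 295/848·(x - 2)³.
With (x - 2) = 2/3: g(8/3) = -6799/1431.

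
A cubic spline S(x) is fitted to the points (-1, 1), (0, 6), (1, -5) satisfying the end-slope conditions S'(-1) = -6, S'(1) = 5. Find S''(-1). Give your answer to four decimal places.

62.5000

Let M_i = S''(x_i). Step sizes h_i = 1, 1; slopes of the chords Δ_i = (y_(i+1) - y_i)/h_i = 5, -11.
  1·M_0 + 4·M_1 + 1·M_2 = 6(Δ_1 - Δ_0) = -96
Clamped end conditions give two more equations: 2h_0·M_0 + h_0·M_1 = 6(Δ_0 - S'(-1)) = 66 and h_1·M_1 + 2h_1·M_2 = 6(S'(1) - Δ_1) = 96.
Solving: M_0 = 125/2, M_1 = -59, M_2 = 155/2.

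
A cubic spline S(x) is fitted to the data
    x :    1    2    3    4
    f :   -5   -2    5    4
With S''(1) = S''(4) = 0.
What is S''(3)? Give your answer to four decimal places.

Put M_i = S'' at the i-th knot. Here h = (1, 1, 1) and Δ = (3, 7, -1), so the interior equations h_(i-1)·M_(i-1) + 2(h_(i-1)+h_i)·M_i + h_i·M_(i+1) = 6(Δ_i − Δ_(i-1)) read
  1·M_0 + 4·M_1 + 1·M_2 = 6(Δ_1 - Δ_0) = 24
  1·M_1 + 4·M_2 + 1·M_3 = 6(Δ_2 - Δ_1) = -48
Natural end conditions: M_0 = M_3 = 0.
Hence M_0 = 0, M_1 = 48/5, M_2 = -72/5, M_3 = 0.

-14.4000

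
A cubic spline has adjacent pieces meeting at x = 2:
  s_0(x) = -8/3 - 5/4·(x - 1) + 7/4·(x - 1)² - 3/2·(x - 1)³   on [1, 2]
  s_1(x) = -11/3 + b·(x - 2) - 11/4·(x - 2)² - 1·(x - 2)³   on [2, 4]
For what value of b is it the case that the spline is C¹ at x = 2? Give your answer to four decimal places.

s_0'(x) = -5/4 + 7/2·(x - 1) - 9/2·(x - 1)², so s_0'(2) = -9/4. On the right, s_1'(2) = b, so b = -9/4.

-2.2500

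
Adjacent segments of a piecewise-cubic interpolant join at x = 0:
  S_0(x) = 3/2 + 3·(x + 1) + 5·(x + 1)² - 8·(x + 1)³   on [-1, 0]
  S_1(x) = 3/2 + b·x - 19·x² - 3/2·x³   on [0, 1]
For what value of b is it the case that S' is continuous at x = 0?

S_0'(x) = 3 + 10·(x + 1) - 24·(x + 1)², so S_0'(0) = -11. On the right, S_1'(0) = b, so b = -11.

-11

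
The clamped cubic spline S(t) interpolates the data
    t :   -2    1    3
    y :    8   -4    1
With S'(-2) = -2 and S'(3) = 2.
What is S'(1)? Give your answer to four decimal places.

With M_i denoting the second derivative at x_i, h_i = 3, 2, and Δ_i = (y_(i+1) − y_i)/h_i = -4, 5/2:
  3·M_0 + 10·M_1 + 2·M_2 = 6(Δ_1 - Δ_0) = 39
Clamped end conditions give two more equations: 2h_0·M_0 + h_0·M_1 = 6(Δ_0 - S'(-2)) = -12 and h_1·M_1 + 2h_1·M_2 = 6(S'(3) - Δ_1) = -3.
Hence M_0 = -51/10, M_1 = 31/5, M_2 = -77/20.
On [1, 3], S'(t) = b_1 + 2c_1·(t - 1) + 3d_1·(t - 1)² with b_1 = Δ_1 - h_1(2M_1 + M_2)/6 = -7/20, c_1 = M_1/2 = 31/10, d_1 = (M_2 - M_1)/(6h_1) = -67/80. So S'(1) = -7/20.

-0.3500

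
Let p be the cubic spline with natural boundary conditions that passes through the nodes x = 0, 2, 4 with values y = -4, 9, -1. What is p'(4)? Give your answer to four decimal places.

-7.8750

Let σ_i = p''(x_i). Step sizes h_i = 2, 2; slopes of the chords Δ_i = (y_(i+1) - y_i)/h_i = 13/2, -5.
  2·σ_0 + 8·σ_1 + 2·σ_2 = 6(Δ_1 - Δ_0) = -69
Natural end conditions: σ_0 = σ_2 = 0.
Forward elimination and back-substitution give σ_0 = 0, σ_1 = -69/8, σ_2 = 0.
On [2, 4], p'(x) = b_1 + 2c_1·(x - 2) + 3d_1·(x - 2)² with b_1 = Δ_1 - h_1(2σ_1 + σ_2)/6 = 3/4, c_1 = σ_1/2 = -69/16, d_1 = (σ_2 - σ_1)/(6h_1) = 23/32. So p'(4) = -63/8.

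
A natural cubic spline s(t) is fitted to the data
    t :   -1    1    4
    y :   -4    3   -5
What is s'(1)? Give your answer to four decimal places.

1.0333

Put M_i = s'' at the i-th knot. Here h = (2, 3) and Δ = (7/2, -8/3), so the interior equations h_(i-1)·M_(i-1) + 2(h_(i-1)+h_i)·M_i + h_i·M_(i+1) = 6(Δ_i − Δ_(i-1)) read
  2·M_0 + 10·M_1 + 3·M_2 = 6(Δ_1 - Δ_0) = -37
Natural end conditions: M_0 = M_2 = 0.
Forward elimination and back-substitution give M_0 = 0, M_1 = -37/10, M_2 = 0.
On [1, 4], s'(t) = b_1 + 2c_1·(t - 1) + 3d_1·(t - 1)² with b_1 = Δ_1 - h_1(2M_1 + M_2)/6 = 31/30, c_1 = M_1/2 = -37/20, d_1 = (M_2 - M_1)/(6h_1) = 37/180. So s'(1) = 31/30.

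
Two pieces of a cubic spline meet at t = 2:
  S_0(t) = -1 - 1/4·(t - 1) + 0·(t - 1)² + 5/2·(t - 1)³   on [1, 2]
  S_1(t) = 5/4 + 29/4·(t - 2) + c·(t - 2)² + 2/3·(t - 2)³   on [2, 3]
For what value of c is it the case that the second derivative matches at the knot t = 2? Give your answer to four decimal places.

S_0''(t) = 0 + 15·(t - 1), so S_0''(2) = 15. On the right, S_1''(2) = 2c, so c = 15/2.

7.5000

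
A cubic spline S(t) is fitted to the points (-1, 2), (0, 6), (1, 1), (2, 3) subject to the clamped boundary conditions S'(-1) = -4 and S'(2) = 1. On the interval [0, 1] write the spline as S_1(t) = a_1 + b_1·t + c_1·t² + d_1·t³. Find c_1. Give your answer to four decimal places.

Write σ_i for S''(x_i). With h_i = 1, 1, 1 and divided differences Δ_i = 4, -5, 2, the continuity of S' gives the tridiagonal system
  1·σ_0 + 4·σ_1 + 1·σ_2 = 6(Δ_1 - Δ_0) = -54
  1·σ_1 + 4·σ_2 + 1·σ_3 = 6(Δ_2 - Δ_1) = 42
Clamped end conditions give two more equations: 2h_0·σ_0 + h_0·σ_1 = 6(Δ_0 - S'(-1)) = 48 and h_2·σ_2 + 2h_2·σ_3 = 6(S'(2) - Δ_2) = -6.
Hence σ_0 = 572/15, σ_1 = -424/15, σ_2 = 314/15, σ_3 = -202/15.
On [0, 1], with S_1(t) = a_1 + b_1·t + c_1·t² + d_1·t³: c_1 = σ_1/2 = -212/15, d_1 = (σ_2 - σ_1)/(6h_1) = 41/5, b_1 = Δ_1 - h_1(2σ_1 + σ_2)/6 = 14/15.

-14.1333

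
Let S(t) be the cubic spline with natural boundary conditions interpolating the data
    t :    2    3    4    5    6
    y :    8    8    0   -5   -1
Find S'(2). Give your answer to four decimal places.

Put m_i = S'' at the i-th knot. Here h = (1, 1, 1, 1) and Δ = (0, -8, -5, 4), so the interior equations h_(i-1)·m_(i-1) + 2(h_(i-1)+h_i)·m_i + h_i·m_(i+1) = 6(Δ_i − Δ_(i-1)) read
  1·m_0 + 4·m_1 + 1·m_2 = 6(Δ_1 - Δ_0) = -48
  1·m_1 + 4·m_2 + 1·m_3 = 6(Δ_2 - Δ_1) = 18
  1·m_2 + 4·m_3 + 1·m_4 = 6(Δ_3 - Δ_2) = 54
Natural end conditions: m_0 = m_4 = 0.
Solving the tridiagonal system: m_0 = 0, m_1 = -369/28, m_2 = 33/7, m_3 = 345/28, m_4 = 0.
On [2, 3], S'(t) = b_0 + 2c_0·(t - 2) + 3d_0·(t - 2)² with b_0 = Δ_0 - h_0(2m_0 + m_1)/6 = 123/56, c_0 = m_0/2 = 0, d_0 = (m_1 - m_0)/(6h_0) = -123/56. So S'(2) = 123/56.

2.1964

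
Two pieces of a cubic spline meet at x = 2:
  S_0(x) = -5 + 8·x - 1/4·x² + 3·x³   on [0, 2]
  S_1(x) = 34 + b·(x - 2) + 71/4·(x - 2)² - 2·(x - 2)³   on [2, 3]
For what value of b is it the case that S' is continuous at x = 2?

S_0'(x) = 8 - 1/2·x + 9·x², so S_0'(2) = 43. On the right, S_1'(2) = b, so b = 43.

43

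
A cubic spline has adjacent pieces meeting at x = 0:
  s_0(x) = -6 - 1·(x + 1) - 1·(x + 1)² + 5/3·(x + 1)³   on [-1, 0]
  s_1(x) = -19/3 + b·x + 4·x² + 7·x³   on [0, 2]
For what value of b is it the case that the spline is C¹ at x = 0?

2

s_0'(x) = -1 - 2·(x + 1) + 5·(x + 1)², so s_0'(0) = 2. On the right, s_1'(0) = b, so b = 2.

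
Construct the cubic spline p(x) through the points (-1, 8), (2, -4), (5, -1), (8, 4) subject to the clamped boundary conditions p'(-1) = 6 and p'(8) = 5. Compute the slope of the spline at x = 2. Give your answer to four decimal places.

-4.2000

Write M_i for p''(x_i). With h_i = 3, 3, 3 and divided differences Δ_i = -4, 1, 5/3, the continuity of p' gives the tridiagonal system
  3·M_0 + 12·M_1 + 3·M_2 = 6(Δ_1 - Δ_0) = 30
  3·M_1 + 12·M_2 + 3·M_3 = 6(Δ_2 - Δ_1) = 4
Clamped end conditions give two more equations: 2h_0·M_0 + h_0·M_1 = 6(Δ_0 - p'(-1)) = -60 and h_2·M_2 + 2h_2·M_3 = 6(p'(8) - Δ_2) = 20.
Solving: M_0 = -66/5, M_1 = 32/5, M_2 = -12/5, M_3 = 68/15.
On [2, 5], p'(x) = b_1 + 2c_1·(x - 2) + 3d_1·(x - 2)² with b_1 = Δ_1 - h_1(2M_1 + M_2)/6 = -21/5, c_1 = M_1/2 = 16/5, d_1 = (M_2 - M_1)/(6h_1) = -22/45. So p'(2) = -21/5.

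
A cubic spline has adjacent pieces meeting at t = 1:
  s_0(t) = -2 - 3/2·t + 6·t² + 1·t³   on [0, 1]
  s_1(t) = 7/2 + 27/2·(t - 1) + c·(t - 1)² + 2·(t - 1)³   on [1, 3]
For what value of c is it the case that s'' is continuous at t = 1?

s_0''(t) = 12 + 6·t, so s_0''(1) = 18. On the right, s_1''(1) = 2c, so c = 9.

9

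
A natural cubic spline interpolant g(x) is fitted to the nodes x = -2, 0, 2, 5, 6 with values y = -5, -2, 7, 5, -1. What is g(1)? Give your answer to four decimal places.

2.4636

Let M_i = g''(x_i). Step sizes h_i = 2, 2, 3, 1; slopes of the chords Δ_i = (y_(i+1) - y_i)/h_i = 3/2, 9/2, -2/3, -6.
  2·M_0 + 8·M_1 + 2·M_2 = 6(Δ_1 - Δ_0) = 18
  2·M_1 + 10·M_2 + 3·M_3 = 6(Δ_2 - Δ_1) = -31
  3·M_2 + 8·M_3 + 1·M_4 = 6(Δ_3 - Δ_2) = -32
Natural end conditions: M_0 = M_4 = 0.
Solving: M_0 = 0, M_1 = 791/268, M_2 = -188/67, M_3 = -395/134, M_4 = 0.
On [0, 2], g(x) = -2 + 697/201·x + 791/536·x² - 1543/3216·x³.
With x = 1: g(1) = 2641/1072.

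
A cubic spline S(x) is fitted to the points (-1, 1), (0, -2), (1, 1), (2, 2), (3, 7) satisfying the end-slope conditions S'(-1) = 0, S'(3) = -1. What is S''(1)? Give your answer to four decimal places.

-10.7500

With M_i denoting the second derivative at x_i, h_i = 1, 1, 1, 1, and Δ_i = (y_(i+1) − y_i)/h_i = -3, 3, 1, 5:
  1·M_0 + 4·M_1 + 1·M_2 = 6(Δ_1 - Δ_0) = 36
  1·M_1 + 4·M_2 + 1·M_3 = 6(Δ_2 - Δ_1) = -12
  1·M_2 + 4·M_3 + 1·M_4 = 6(Δ_3 - Δ_2) = 24
Clamped end conditions give two more equations: 2h_0·M_0 + h_0·M_1 = 6(Δ_0 - S'(-1)) = -18 and h_3·M_3 + 2h_3·M_4 = 6(S'(3) - Δ_3) = -36.
Solving the tridiagonal system: M_0 = -475/28, M_1 = 223/14, M_2 = -43/4, M_3 = 211/14, M_4 = -715/28.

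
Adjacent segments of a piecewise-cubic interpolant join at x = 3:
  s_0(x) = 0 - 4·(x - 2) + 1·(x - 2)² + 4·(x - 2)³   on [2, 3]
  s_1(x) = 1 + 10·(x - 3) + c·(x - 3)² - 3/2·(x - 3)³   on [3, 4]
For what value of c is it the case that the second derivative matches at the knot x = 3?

s_0''(x) = 2 + 24·(x - 2), so s_0''(3) = 26. On the right, s_1''(3) = 2c, so c = 13.

13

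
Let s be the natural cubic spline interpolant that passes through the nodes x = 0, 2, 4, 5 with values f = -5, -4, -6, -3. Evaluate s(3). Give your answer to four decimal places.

-5.6136

Let M_i = s''(x_i). Step sizes h_i = 2, 2, 1; slopes of the chords Δ_i = (y_(i+1) - y_i)/h_i = 1/2, -1, 3.
  2·M_0 + 8·M_1 + 2·M_2 = 6(Δ_1 - Δ_0) = -9
  2·M_1 + 6·M_2 + 1·M_3 = 6(Δ_2 - Δ_1) = 24
Natural end conditions: M_0 = M_3 = 0.
Solving the tridiagonal system: M_0 = 0, M_1 = -51/22, M_2 = 105/22, M_3 = 0.
On [2, 4], s(x) = -4 - 23/22·(x - 2) - 51/44·(x - 2)² + 13/22·(x - 2)³.
With (x - 2) = 1: s(3) = -247/44.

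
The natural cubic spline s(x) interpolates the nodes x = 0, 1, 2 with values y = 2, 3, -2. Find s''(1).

Write σ_i for s''(x_i). With h_i = 1, 1 and divided differences Δ_i = 1, -5, the continuity of s' gives the tridiagonal system
  1·σ_0 + 4·σ_1 + 1·σ_2 = 6(Δ_1 - Δ_0) = -36
Natural end conditions: σ_0 = σ_2 = 0.
Solving the tridiagonal system: σ_0 = 0, σ_1 = -9, σ_2 = 0.

-9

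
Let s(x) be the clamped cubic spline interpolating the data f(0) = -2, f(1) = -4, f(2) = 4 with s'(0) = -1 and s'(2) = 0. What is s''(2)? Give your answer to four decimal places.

With M_i denoting the second derivative at x_i, h_i = 1, 1, and Δ_i = (y_(i+1) − y_i)/h_i = -2, 8:
  1·M_0 + 4·M_1 + 1·M_2 = 6(Δ_1 - Δ_0) = 60
Clamped end conditions give two more equations: 2h_0·M_0 + h_0·M_1 = 6(Δ_0 - s'(0)) = -6 and h_1·M_1 + 2h_1·M_2 = 6(s'(2) - Δ_1) = -48.
Hence M_0 = -35/2, M_1 = 29, M_2 = -77/2.

-38.5000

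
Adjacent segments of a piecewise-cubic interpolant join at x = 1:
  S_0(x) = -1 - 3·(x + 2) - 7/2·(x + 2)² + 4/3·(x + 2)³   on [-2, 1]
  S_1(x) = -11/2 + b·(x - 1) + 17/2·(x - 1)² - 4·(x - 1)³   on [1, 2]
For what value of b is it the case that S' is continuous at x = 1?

12

S_0'(x) = -3 - 7·(x + 2) + 4·(x + 2)², so S_0'(1) = 12. On the right, S_1'(1) = b, so b = 12.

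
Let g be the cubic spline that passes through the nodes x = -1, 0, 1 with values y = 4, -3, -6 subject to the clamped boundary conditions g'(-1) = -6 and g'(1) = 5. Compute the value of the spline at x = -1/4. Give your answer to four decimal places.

Put σ_i = g'' at the i-th knot. Here h = (1, 1) and Δ = (-7, -3), so the interior equations h_(i-1)·σ_(i-1) + 2(h_(i-1)+h_i)·σ_i + h_i·σ_(i+1) = 6(Δ_i − Δ_(i-1)) read
  1·σ_0 + 4·σ_1 + 1·σ_2 = 6(Δ_1 - Δ_0) = 24
Clamped end conditions give two more equations: 2h_0·σ_0 + h_0·σ_1 = 6(Δ_0 - g'(-1)) = -6 and h_1·σ_1 + 2h_1·σ_2 = 6(g'(1) - Δ_1) = 48.
Hence σ_0 = -7/2, σ_1 = 1, σ_2 = 47/2.
On [-1, 0], g(x) = 4 - 6·(x + 1) - 7/4·(x + 1)² + 3/4·(x + 1)³.
With (x + 1) = 3/4: g(-1/4) = -299/256.

-1.1680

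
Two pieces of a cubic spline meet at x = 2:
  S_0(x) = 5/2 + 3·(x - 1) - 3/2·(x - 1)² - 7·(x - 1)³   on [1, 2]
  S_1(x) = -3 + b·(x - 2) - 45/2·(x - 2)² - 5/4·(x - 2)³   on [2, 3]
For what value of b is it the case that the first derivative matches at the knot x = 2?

S_0'(x) = 3 - 3·(x - 1) - 21·(x - 1)², so S_0'(2) = -21. On the right, S_1'(2) = b, so b = -21.

-21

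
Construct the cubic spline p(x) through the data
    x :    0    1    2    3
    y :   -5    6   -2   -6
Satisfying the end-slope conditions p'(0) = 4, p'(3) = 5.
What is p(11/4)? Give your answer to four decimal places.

-6.6063

Write σ_i for p''(x_i). With h_i = 1, 1, 1 and divided differences Δ_i = 11, -8, -4, the continuity of p' gives the tridiagonal system
  1·σ_0 + 4·σ_1 + 1·σ_2 = 6(Δ_1 - Δ_0) = -114
  1·σ_1 + 4·σ_2 + 1·σ_3 = 6(Δ_2 - Δ_1) = 24
Clamped end conditions give two more equations: 2h_0·σ_0 + h_0·σ_1 = 6(Δ_0 - p'(0)) = 42 and h_2·σ_2 + 2h_2·σ_3 = 6(p'(3) - Δ_2) = 54.
Solving: σ_0 = 628/15, σ_1 = -626/15, σ_2 = 166/15, σ_3 = 322/15.
On [2, 3], p(x) = -2 - 169/15·(x - 2) + 83/15·(x - 2)² + 26/15·(x - 2)³.
With (x - 2) = 3/4: p(11/4) = -1057/160.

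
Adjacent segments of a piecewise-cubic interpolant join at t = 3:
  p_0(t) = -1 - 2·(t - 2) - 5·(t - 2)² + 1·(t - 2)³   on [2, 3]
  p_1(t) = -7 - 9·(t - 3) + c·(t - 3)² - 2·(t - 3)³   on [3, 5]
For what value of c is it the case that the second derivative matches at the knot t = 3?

p_0''(t) = -10 + 6·(t - 2), so p_0''(3) = -4. On the right, p_1''(3) = 2c, so c = -2.

-2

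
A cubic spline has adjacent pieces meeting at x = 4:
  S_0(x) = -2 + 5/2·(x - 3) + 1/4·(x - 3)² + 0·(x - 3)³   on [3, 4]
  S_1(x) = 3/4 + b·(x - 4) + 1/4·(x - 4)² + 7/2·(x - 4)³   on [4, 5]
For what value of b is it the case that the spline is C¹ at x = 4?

S_0'(x) = 5/2 + 1/2·(x - 3) + 0·(x - 3)², so S_0'(4) = 3. On the right, S_1'(4) = b, so b = 3.

3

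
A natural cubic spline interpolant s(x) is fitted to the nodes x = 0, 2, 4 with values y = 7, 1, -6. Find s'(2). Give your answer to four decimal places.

With m_i denoting the second derivative at x_i, h_i = 2, 2, and Δ_i = (y_(i+1) − y_i)/h_i = -3, -7/2:
  2·m_0 + 8·m_1 + 2·m_2 = 6(Δ_1 - Δ_0) = -3
Natural end conditions: m_0 = m_2 = 0.
Forward elimination and back-substitution give m_0 = 0, m_1 = -3/8, m_2 = 0.
On [2, 4], s'(x) = b_1 + 2c_1·(x - 2) + 3d_1·(x - 2)² with b_1 = Δ_1 - h_1(2m_1 + m_2)/6 = -13/4, c_1 = m_1/2 = -3/16, d_1 = (m_2 - m_1)/(6h_1) = 1/32. So s'(2) = -13/4.

-3.2500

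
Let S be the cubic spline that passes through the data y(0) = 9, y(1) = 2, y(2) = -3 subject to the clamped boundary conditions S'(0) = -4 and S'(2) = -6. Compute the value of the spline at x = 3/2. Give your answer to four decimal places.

-0.5625

Let σ_i = S''(x_i). Step sizes h_i = 1, 1; slopes of the chords Δ_i = (y_(i+1) - y_i)/h_i = -7, -5.
  1·σ_0 + 4·σ_1 + 1·σ_2 = 6(Δ_1 - Δ_0) = 12
Clamped end conditions give two more equations: 2h_0·σ_0 + h_0·σ_1 = 6(Δ_0 - S'(0)) = -18 and h_1·σ_1 + 2h_1·σ_2 = 6(S'(2) - Δ_1) = -6.
Solving: σ_0 = -13, σ_1 = 8, σ_2 = -7.
On [1, 2], S(x) = 2 - 13/2·(x - 1) + 4·(x - 1)² - 5/2·(x - 1)³.
With (x - 1) = 1/2: S(3/2) = -9/16.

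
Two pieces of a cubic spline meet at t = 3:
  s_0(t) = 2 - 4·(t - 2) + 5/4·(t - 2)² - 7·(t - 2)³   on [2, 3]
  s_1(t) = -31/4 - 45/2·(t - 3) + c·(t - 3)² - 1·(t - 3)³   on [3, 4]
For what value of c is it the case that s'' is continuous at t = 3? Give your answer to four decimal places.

s_0''(t) = 5/2 - 42·(t - 2), so s_0''(3) = -79/2. On the right, s_1''(3) = 2c, so c = -79/4.

-19.7500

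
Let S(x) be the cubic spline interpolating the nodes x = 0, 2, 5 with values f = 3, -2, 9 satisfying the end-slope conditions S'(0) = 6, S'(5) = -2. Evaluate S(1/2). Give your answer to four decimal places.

4.0422

With M_i denoting the second derivative at x_i, h_i = 2, 3, and Δ_i = (y_(i+1) − y_i)/h_i = -5/2, 11/3:
  2·M_0 + 10·M_1 + 3·M_2 = 6(Δ_1 - Δ_0) = 37
Clamped end conditions give two more equations: 2h_0·M_0 + h_0·M_1 = 6(Δ_0 - S'(0)) = -51 and h_1·M_1 + 2h_1·M_2 = 6(S'(5) - Δ_1) = -34.
Solving the tridiagonal system: M_0 = -361/20, M_1 = 53/5, M_2 = -329/30.
On [0, 2], S(x) = 3 + 6·x - 361/40·x² + 191/80·x³.
With x = 1/2: S(1/2) = 2587/640.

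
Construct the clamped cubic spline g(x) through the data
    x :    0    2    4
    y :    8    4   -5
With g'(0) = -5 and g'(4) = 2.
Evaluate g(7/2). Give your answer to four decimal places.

Let m_i = g''(x_i). Step sizes h_i = 2, 2; slopes of the chords Δ_i = (y_(i+1) - y_i)/h_i = -2, -9/2.
  2·m_0 + 8·m_1 + 2·m_2 = 6(Δ_1 - Δ_0) = -15
Clamped end conditions give two more equations: 2h_0·m_0 + h_0·m_1 = 6(Δ_0 - g'(0)) = 18 and h_1·m_1 + 2h_1·m_2 = 6(g'(4) - Δ_1) = 39.
Hence m_0 = 65/8, m_1 = -29/4, m_2 = 107/8.
On [2, 4], g(x) = 4 - 33/8·(x - 2) - 29/8·(x - 2)² + 55/32·(x - 2)³.
With (x - 2) = 3/2: g(7/2) = -1163/256.

-4.5430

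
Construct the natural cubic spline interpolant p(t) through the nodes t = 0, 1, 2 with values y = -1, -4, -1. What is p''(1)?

9

Write M_i for p''(x_i). With h_i = 1, 1 and divided differences Δ_i = -3, 3, the continuity of p' gives the tridiagonal system
  1·M_0 + 4·M_1 + 1·M_2 = 6(Δ_1 - Δ_0) = 36
Natural end conditions: M_0 = M_2 = 0.
Solving the tridiagonal system: M_0 = 0, M_1 = 9, M_2 = 0.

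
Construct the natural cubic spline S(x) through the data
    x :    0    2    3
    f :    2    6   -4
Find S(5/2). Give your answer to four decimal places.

With M_i denoting the second derivative at x_i, h_i = 2, 1, and Δ_i = (y_(i+1) − y_i)/h_i = 2, -10:
  2·M_0 + 6·M_1 + 1·M_2 = 6(Δ_1 - Δ_0) = -72
Natural end conditions: M_0 = M_2 = 0.
Solving the tridiagonal system: M_0 = 0, M_1 = -12, M_2 = 0.
On [2, 3], S(x) = 6 - 6·(x - 2) - 6·(x - 2)² + 2·(x - 2)³.
With (x - 2) = 1/2: S(5/2) = 7/4.

1.7500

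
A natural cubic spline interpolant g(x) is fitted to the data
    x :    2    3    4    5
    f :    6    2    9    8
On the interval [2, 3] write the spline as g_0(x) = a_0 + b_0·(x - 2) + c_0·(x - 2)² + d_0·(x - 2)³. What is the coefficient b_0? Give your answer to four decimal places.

-7.4667

Write σ_i for g''(x_i). With h_i = 1, 1, 1 and divided differences Δ_i = -4, 7, -1, the continuity of g' gives the tridiagonal system
  1·σ_0 + 4·σ_1 + 1·σ_2 = 6(Δ_1 - Δ_0) = 66
  1·σ_1 + 4·σ_2 + 1·σ_3 = 6(Δ_2 - Δ_1) = -48
Natural end conditions: σ_0 = σ_3 = 0.
Solving the tridiagonal system: σ_0 = 0, σ_1 = 104/5, σ_2 = -86/5, σ_3 = 0.
On [2, 3], with g_0(x) = a_0 + b_0·(x - 2) + c_0·(x - 2)² + d_0·(x - 2)³: c_0 = σ_0/2 = 0, d_0 = (σ_1 - σ_0)/(6h_0) = 52/15, b_0 = Δ_0 - h_0(2σ_0 + σ_1)/6 = -112/15.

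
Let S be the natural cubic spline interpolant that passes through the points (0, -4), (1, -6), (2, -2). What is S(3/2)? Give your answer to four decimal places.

Put M_i = S'' at the i-th knot. Here h = (1, 1) and Δ = (-2, 4), so the interior equations h_(i-1)·M_(i-1) + 2(h_(i-1)+h_i)·M_i + h_i·M_(i+1) = 6(Δ_i − Δ_(i-1)) read
  1·M_0 + 4·M_1 + 1·M_2 = 6(Δ_1 - Δ_0) = 36
Natural end conditions: M_0 = M_2 = 0.
Hence M_0 = 0, M_1 = 9, M_2 = 0.
On [1, 2], S(x) = -6 + 1·(x - 1) + 9/2·(x - 1)² - 3/2·(x - 1)³.
With (x - 1) = 1/2: S(3/2) = -73/16.

-4.5625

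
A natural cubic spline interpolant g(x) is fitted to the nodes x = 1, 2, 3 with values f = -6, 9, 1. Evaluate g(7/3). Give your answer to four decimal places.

8.4630

Put M_i = g'' at the i-th knot. Here h = (1, 1) and Δ = (15, -8), so the interior equations h_(i-1)·M_(i-1) + 2(h_(i-1)+h_i)·M_i + h_i·M_(i+1) = 6(Δ_i − Δ_(i-1)) read
  1·M_0 + 4·M_1 + 1·M_2 = 6(Δ_1 - Δ_0) = -138
Natural end conditions: M_0 = M_2 = 0.
Solving the tridiagonal system: M_0 = 0, M_1 = -69/2, M_2 = 0.
On [2, 3], g(x) = 9 + 7/2·(x - 2) - 69/4·(x - 2)² + 23/4·(x - 2)³.
With (x - 2) = 1/3: g(7/3) = 457/54.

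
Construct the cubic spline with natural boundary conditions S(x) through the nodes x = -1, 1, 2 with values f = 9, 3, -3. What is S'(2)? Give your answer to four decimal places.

-6.5000

Write M_i for S''(x_i). With h_i = 2, 1 and divided differences Δ_i = -3, -6, the continuity of S' gives the tridiagonal system
  2·M_0 + 6·M_1 + 1·M_2 = 6(Δ_1 - Δ_0) = -18
Natural end conditions: M_0 = M_2 = 0.
Solving the tridiagonal system: M_0 = 0, M_1 = -3, M_2 = 0.
On [1, 2], S'(x) = b_1 + 2c_1·(x - 1) + 3d_1·(x - 1)² with b_1 = Δ_1 - h_1(2M_1 + M_2)/6 = -5, c_1 = M_1/2 = -3/2, d_1 = (M_2 - M_1)/(6h_1) = 1/2. So S'(2) = -13/2.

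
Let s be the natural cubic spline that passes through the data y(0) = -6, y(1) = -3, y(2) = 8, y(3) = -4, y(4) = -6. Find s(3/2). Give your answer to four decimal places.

Put σ_i = s'' at the i-th knot. Here h = (1, 1, 1, 1) and Δ = (3, 11, -12, -2), so the interior equations h_(i-1)·σ_(i-1) + 2(h_(i-1)+h_i)·σ_i + h_i·σ_(i+1) = 6(Δ_i − Δ_(i-1)) read
  1·σ_0 + 4·σ_1 + 1·σ_2 = 6(Δ_1 - Δ_0) = 48
  1·σ_1 + 4·σ_2 + 1·σ_3 = 6(Δ_2 - Δ_1) = -138
  1·σ_2 + 4·σ_3 + 1·σ_4 = 6(Δ_3 - Δ_2) = 60
Natural end conditions: σ_0 = σ_4 = 0.
Forward elimination and back-substitution give σ_0 = 0, σ_1 = 333/14, σ_2 = -330/7, σ_3 = 375/14, σ_4 = 0.
On [1, 2], s(x) = -3 + 153/14·(x - 1) + 333/28·(x - 1)² - 331/28·(x - 1)³.
With (x - 1) = 1/2: s(3/2) = 887/224.

3.9598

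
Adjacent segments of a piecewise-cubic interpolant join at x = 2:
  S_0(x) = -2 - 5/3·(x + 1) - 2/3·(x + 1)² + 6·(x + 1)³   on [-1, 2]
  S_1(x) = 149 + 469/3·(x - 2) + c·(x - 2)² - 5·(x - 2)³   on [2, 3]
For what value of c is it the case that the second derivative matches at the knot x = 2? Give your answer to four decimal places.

53.3333

S_0''(x) = -4/3 + 36·(x + 1), so S_0''(2) = 320/3. On the right, S_1''(2) = 2c, so c = 160/3.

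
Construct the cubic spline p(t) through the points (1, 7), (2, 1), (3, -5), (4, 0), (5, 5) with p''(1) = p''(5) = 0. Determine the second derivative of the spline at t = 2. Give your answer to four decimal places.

Write M_i for p''(x_i). With h_i = 1, 1, 1, 1 and divided differences Δ_i = -6, -6, 5, 5, the continuity of p' gives the tridiagonal system
  1·M_0 + 4·M_1 + 1·M_2 = 6(Δ_1 - Δ_0) = 0
  1·M_1 + 4·M_2 + 1·M_3 = 6(Δ_2 - Δ_1) = 66
  1·M_2 + 4·M_3 + 1·M_4 = 6(Δ_3 - Δ_2) = 0
Natural end conditions: M_0 = M_4 = 0.
Forward elimination and back-substitution give M_0 = 0, M_1 = -33/7, M_2 = 132/7, M_3 = -33/7, M_4 = 0.

-4.7143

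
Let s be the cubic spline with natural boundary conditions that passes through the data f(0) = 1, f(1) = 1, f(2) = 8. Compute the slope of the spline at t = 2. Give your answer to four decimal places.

8.7500

With m_i denoting the second derivative at x_i, h_i = 1, 1, and Δ_i = (y_(i+1) − y_i)/h_i = 0, 7:
  1·m_0 + 4·m_1 + 1·m_2 = 6(Δ_1 - Δ_0) = 42
Natural end conditions: m_0 = m_2 = 0.
Hence m_0 = 0, m_1 = 21/2, m_2 = 0.
On [1, 2], s'(t) = b_1 + 2c_1·(t - 1) + 3d_1·(t - 1)² with b_1 = Δ_1 - h_1(2m_1 + m_2)/6 = 7/2, c_1 = m_1/2 = 21/4, d_1 = (m_2 - m_1)/(6h_1) = -7/4. So s'(2) = 35/4.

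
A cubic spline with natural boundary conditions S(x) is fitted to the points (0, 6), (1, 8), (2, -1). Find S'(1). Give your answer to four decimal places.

Let m_i = S''(x_i). Step sizes h_i = 1, 1; slopes of the chords Δ_i = (y_(i+1) - y_i)/h_i = 2, -9.
  1·m_0 + 4·m_1 + 1·m_2 = 6(Δ_1 - Δ_0) = -66
Natural end conditions: m_0 = m_2 = 0.
Solving: m_0 = 0, m_1 = -33/2, m_2 = 0.
On [1, 2], S'(x) = b_1 + 2c_1·(x - 1) + 3d_1·(x - 1)² with b_1 = Δ_1 - h_1(2m_1 + m_2)/6 = -7/2, c_1 = m_1/2 = -33/4, d_1 = (m_2 - m_1)/(6h_1) = 11/4. So S'(1) = -7/2.

-3.5000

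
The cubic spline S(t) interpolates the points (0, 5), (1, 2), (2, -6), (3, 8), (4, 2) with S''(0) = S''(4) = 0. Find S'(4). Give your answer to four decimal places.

-13.0179

With σ_i denoting the second derivative at x_i, h_i = 1, 1, 1, 1, and Δ_i = (y_(i+1) − y_i)/h_i = -3, -8, 14, -6:
  1·σ_0 + 4·σ_1 + 1·σ_2 = 6(Δ_1 - Δ_0) = -30
  1·σ_1 + 4·σ_2 + 1·σ_3 = 6(Δ_2 - Δ_1) = 132
  1·σ_2 + 4·σ_3 + 1·σ_4 = 6(Δ_3 - Δ_2) = -120
Natural end conditions: σ_0 = σ_4 = 0.
Hence σ_0 = 0, σ_1 = -549/28, σ_2 = 339/7, σ_3 = -1179/28, σ_4 = 0.
On [3, 4], S'(t) = b_3 + 2c_3·(t - 3) + 3d_3·(t - 3)² with b_3 = Δ_3 - h_3(2σ_3 + σ_4)/6 = 225/28, c_3 = σ_3/2 = -1179/56, d_3 = (σ_4 - σ_3)/(6h_3) = 393/56. So S'(4) = -729/56.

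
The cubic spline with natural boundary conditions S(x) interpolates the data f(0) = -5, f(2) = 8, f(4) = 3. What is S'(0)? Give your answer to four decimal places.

8.7500

Put σ_i = S'' at the i-th knot. Here h = (2, 2) and Δ = (13/2, -5/2), so the interior equations h_(i-1)·σ_(i-1) + 2(h_(i-1)+h_i)·σ_i + h_i·σ_(i+1) = 6(Δ_i − Δ_(i-1)) read
  2·σ_0 + 8·σ_1 + 2·σ_2 = 6(Δ_1 - Δ_0) = -54
Natural end conditions: σ_0 = σ_2 = 0.
Hence σ_0 = 0, σ_1 = -27/4, σ_2 = 0.
On [0, 2], S'(x) = b_0 + 2c_0·x + 3d_0·x² with b_0 = Δ_0 - h_0(2σ_0 + σ_1)/6 = 35/4, c_0 = σ_0/2 = 0, d_0 = (σ_1 - σ_0)/(6h_0) = -9/16. So S'(0) = 35/4.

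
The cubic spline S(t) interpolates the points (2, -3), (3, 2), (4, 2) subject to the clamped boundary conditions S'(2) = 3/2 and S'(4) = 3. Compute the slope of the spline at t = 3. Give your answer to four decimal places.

2.6250

With M_i denoting the second derivative at x_i, h_i = 1, 1, and Δ_i = (y_(i+1) − y_i)/h_i = 5, 0:
  1·M_0 + 4·M_1 + 1·M_2 = 6(Δ_1 - Δ_0) = -30
Clamped end conditions give two more equations: 2h_0·M_0 + h_0·M_1 = 6(Δ_0 - S'(2)) = 21 and h_1·M_1 + 2h_1·M_2 = 6(S'(4) - Δ_1) = 18.
Hence M_0 = 75/4, M_1 = -33/2, M_2 = 69/4.
On [3, 4], S'(t) = b_1 + 2c_1·(t - 3) + 3d_1·(t - 3)² with b_1 = Δ_1 - h_1(2M_1 + M_2)/6 = 21/8, c_1 = M_1/2 = -33/4, d_1 = (M_2 - M_1)/(6h_1) = 45/8. So S'(3) = 21/8.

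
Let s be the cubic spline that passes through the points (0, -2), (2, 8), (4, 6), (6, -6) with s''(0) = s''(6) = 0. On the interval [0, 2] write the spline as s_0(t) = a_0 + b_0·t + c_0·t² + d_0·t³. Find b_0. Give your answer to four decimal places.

Let σ_i = s''(x_i). Step sizes h_i = 2, 2, 2; slopes of the chords Δ_i = (y_(i+1) - y_i)/h_i = 5, -1, -6.
  2·σ_0 + 8·σ_1 + 2·σ_2 = 6(Δ_1 - Δ_0) = -36
  2·σ_1 + 8·σ_2 + 2·σ_3 = 6(Δ_2 - Δ_1) = -30
Natural end conditions: σ_0 = σ_3 = 0.
Solving the tridiagonal system: σ_0 = 0, σ_1 = -19/5, σ_2 = -14/5, σ_3 = 0.
On [0, 2], with s_0(t) = a_0 + b_0·t + c_0·t² + d_0·t³: c_0 = σ_0/2 = 0, d_0 = (σ_1 - σ_0)/(6h_0) = -19/60, b_0 = Δ_0 - h_0(2σ_0 + σ_1)/6 = 94/15.

6.2667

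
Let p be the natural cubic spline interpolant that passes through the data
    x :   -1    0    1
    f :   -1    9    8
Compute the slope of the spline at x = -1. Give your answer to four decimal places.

12.7500

With M_i denoting the second derivative at x_i, h_i = 1, 1, and Δ_i = (y_(i+1) − y_i)/h_i = 10, -1:
  1·M_0 + 4·M_1 + 1·M_2 = 6(Δ_1 - Δ_0) = -66
Natural end conditions: M_0 = M_2 = 0.
Solving: M_0 = 0, M_1 = -33/2, M_2 = 0.
On [-1, 0], p'(x) = b_0 + 2c_0·(x + 1) + 3d_0·(x + 1)² with b_0 = Δ_0 - h_0(2M_0 + M_1)/6 = 51/4, c_0 = M_0/2 = 0, d_0 = (M_1 - M_0)/(6h_0) = -11/4. So p'(-1) = 51/4.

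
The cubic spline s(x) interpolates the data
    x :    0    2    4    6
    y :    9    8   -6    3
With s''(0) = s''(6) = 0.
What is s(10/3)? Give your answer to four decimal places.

-2.4444

Let M_i = s''(x_i). Step sizes h_i = 2, 2, 2; slopes of the chords Δ_i = (y_(i+1) - y_i)/h_i = -1/2, -7, 9/2.
  2·M_0 + 8·M_1 + 2·M_2 = 6(Δ_1 - Δ_0) = -39
  2·M_1 + 8·M_2 + 2·M_3 = 6(Δ_2 - Δ_1) = 69
Natural end conditions: M_0 = M_3 = 0.
Hence M_0 = 0, M_1 = -15/2, M_2 = 21/2, M_3 = 0.
On [2, 4], s(x) = 8 - 11/2·(x - 2) - 15/4·(x - 2)² + 3/2·(x - 2)³.
With (x - 2) = 4/3: s(10/3) = -22/9.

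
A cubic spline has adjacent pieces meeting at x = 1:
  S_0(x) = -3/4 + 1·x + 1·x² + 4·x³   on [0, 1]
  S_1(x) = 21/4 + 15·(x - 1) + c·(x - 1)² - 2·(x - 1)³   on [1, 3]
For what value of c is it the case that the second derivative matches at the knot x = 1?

S_0''(x) = 2 + 24·x, so S_0''(1) = 26. On the right, S_1''(1) = 2c, so c = 13.

13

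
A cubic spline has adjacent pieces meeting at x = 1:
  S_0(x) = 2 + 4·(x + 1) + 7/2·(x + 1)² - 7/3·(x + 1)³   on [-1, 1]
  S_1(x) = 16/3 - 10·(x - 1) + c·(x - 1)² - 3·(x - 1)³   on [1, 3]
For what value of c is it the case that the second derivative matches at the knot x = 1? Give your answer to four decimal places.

-10.5000

S_0''(x) = 7 - 14·(x + 1), so S_0''(1) = -21. On the right, S_1''(1) = 2c, so c = -21/2.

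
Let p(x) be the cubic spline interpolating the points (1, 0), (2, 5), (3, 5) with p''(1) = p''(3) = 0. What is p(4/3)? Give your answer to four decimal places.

2.0370

Put M_i = p'' at the i-th knot. Here h = (1, 1) and Δ = (5, 0), so the interior equations h_(i-1)·M_(i-1) + 2(h_(i-1)+h_i)·M_i + h_i·M_(i+1) = 6(Δ_i − Δ_(i-1)) read
  1·M_0 + 4·M_1 + 1·M_2 = 6(Δ_1 - Δ_0) = -30
Natural end conditions: M_0 = M_2 = 0.
Forward elimination and back-substitution give M_0 = 0, M_1 = -15/2, M_2 = 0.
On [1, 2], p(x) = 0 + 25/4·(x - 1) + 0·(x - 1)² - 5/4·(x - 1)³.
With (x - 1) = 1/3: p(4/3) = 55/27.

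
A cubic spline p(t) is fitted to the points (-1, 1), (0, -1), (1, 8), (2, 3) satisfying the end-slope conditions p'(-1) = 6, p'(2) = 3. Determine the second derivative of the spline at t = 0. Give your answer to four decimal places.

Let M_i = p''(x_i). Step sizes h_i = 1, 1, 1; slopes of the chords Δ_i = (y_(i+1) - y_i)/h_i = -2, 9, -5.
  1·M_0 + 4·M_1 + 1·M_2 = 6(Δ_1 - Δ_0) = 66
  1·M_1 + 4·M_2 + 1·M_3 = 6(Δ_2 - Δ_1) = -84
Clamped end conditions give two more equations: 2h_0·M_0 + h_0·M_1 = 6(Δ_0 - p'(-1)) = -48 and h_2·M_2 + 2h_2·M_3 = 6(p'(2) - Δ_2) = 48.
Solving: M_0 = -214/5, M_1 = 188/5, M_2 = -208/5, M_3 = 224/5.

37.6000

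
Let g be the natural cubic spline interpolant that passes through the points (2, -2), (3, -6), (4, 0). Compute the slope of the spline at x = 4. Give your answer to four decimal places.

Write m_i for g''(x_i). With h_i = 1, 1 and divided differences Δ_i = -4, 6, the continuity of g' gives the tridiagonal system
  1·m_0 + 4·m_1 + 1·m_2 = 6(Δ_1 - Δ_0) = 60
Natural end conditions: m_0 = m_2 = 0.
Hence m_0 = 0, m_1 = 15, m_2 = 0.
On [3, 4], g'(x) = b_1 + 2c_1·(x - 3) + 3d_1·(x - 3)² with b_1 = Δ_1 - h_1(2m_1 + m_2)/6 = 1, c_1 = m_1/2 = 15/2, d_1 = (m_2 - m_1)/(6h_1) = -5/2. So g'(4) = 17/2.

8.5000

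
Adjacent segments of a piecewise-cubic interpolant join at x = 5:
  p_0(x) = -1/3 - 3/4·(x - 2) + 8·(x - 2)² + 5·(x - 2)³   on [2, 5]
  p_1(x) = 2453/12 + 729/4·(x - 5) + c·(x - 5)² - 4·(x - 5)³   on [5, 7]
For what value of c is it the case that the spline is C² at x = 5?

p_0''(x) = 16 + 30·(x - 2), so p_0''(5) = 106. On the right, p_1''(5) = 2c, so c = 53.

53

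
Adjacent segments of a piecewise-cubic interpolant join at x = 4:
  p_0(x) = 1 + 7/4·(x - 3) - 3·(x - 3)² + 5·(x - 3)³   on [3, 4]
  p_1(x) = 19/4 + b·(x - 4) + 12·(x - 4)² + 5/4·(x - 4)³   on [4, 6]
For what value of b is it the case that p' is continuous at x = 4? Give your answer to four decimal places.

10.7500

p_0'(x) = 7/4 - 6·(x - 3) + 15·(x - 3)², so p_0'(4) = 43/4. On the right, p_1'(4) = b, so b = 43/4.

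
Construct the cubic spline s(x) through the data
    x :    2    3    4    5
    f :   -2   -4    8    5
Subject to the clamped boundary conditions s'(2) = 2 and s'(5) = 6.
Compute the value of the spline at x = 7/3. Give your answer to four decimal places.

Write m_i for s''(x_i). With h_i = 1, 1, 1 and divided differences Δ_i = -2, 12, -3, the continuity of s' gives the tridiagonal system
  1·m_0 + 4·m_1 + 1·m_2 = 6(Δ_1 - Δ_0) = 84
  1·m_1 + 4·m_2 + 1·m_3 = 6(Δ_2 - Δ_1) = -90
Clamped end conditions give two more equations: 2h_0·m_0 + h_0·m_1 = 6(Δ_0 - s'(2)) = -24 and h_2·m_2 + 2h_2·m_3 = 6(s'(5) - Δ_2) = 54.
Forward elimination and back-substitution give m_0 = -482/15, m_1 = 604/15, m_2 = -674/15, m_3 = 742/15.
On [2, 3], s(x) = -2 + 2·(x - 2) - 241/15·(x - 2)² + 181/15·(x - 2)³.
With (x - 2) = 1/3: s(7/3) = -1082/405.

-2.6716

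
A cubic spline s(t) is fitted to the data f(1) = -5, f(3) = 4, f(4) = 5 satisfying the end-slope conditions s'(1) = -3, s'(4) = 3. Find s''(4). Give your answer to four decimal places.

Put M_i = s'' at the i-th knot. Here h = (2, 1) and Δ = (9/2, 1), so the interior equations h_(i-1)·M_(i-1) + 2(h_(i-1)+h_i)·M_i + h_i·M_(i+1) = 6(Δ_i − Δ_(i-1)) read
  2·M_0 + 6·M_1 + 1·M_2 = 6(Δ_1 - Δ_0) = -21
Clamped end conditions give two more equations: 2h_0·M_0 + h_0·M_1 = 6(Δ_0 - s'(1)) = 45 and h_1·M_1 + 2h_1·M_2 = 6(s'(4) - Δ_1) = 12.
Solving the tridiagonal system: M_0 = 67/4, M_1 = -11, M_2 = 23/2.

11.5000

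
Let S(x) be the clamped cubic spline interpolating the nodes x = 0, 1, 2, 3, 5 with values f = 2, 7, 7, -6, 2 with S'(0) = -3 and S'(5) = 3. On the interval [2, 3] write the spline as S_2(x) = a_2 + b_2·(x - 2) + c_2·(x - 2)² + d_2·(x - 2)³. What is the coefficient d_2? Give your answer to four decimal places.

8.2561

With m_i denoting the second derivative at x_i, h_i = 1, 1, 1, 2, and Δ_i = (y_(i+1) − y_i)/h_i = 5, 0, -13, 4:
  1·m_0 + 4·m_1 + 1·m_2 = 6(Δ_1 - Δ_0) = -30
  1·m_1 + 4·m_2 + 1·m_3 = 6(Δ_2 - Δ_1) = -78
  1·m_2 + 6·m_3 + 2·m_4 = 6(Δ_3 - Δ_2) = 102
Clamped end conditions give two more equations: 2h_0·m_0 + h_0·m_1 = 6(Δ_0 - S'(0)) = 48 and h_3·m_3 + 2h_3·m_4 = 6(S'(5) - Δ_3) = -6.
Solving: m_0 = 1161/41, m_1 = -354/41, m_2 = -975/41, m_3 = 1056/41, m_4 = -1179/82.
On [2, 3], with S_2(x) = a_2 + b_2·(x - 2) + c_2·(x - 2)² + d_2·(x - 2)³: c_2 = m_2/2 = -975/82, d_2 = (m_3 - m_2)/(6h_2) = 677/82, b_2 = Δ_2 - h_2(2m_2 + m_3)/6 = -384/41.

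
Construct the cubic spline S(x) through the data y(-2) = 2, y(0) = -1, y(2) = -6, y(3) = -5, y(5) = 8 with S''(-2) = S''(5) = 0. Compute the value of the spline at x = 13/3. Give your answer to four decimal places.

2.6852

With m_i denoting the second derivative at x_i, h_i = 2, 2, 1, 2, and Δ_i = (y_(i+1) − y_i)/h_i = -3/2, -5/2, 1, 13/2:
  2·m_0 + 8·m_1 + 2·m_2 = 6(Δ_1 - Δ_0) = -6
  2·m_1 + 6·m_2 + 1·m_3 = 6(Δ_2 - Δ_1) = 21
  1·m_2 + 6·m_3 + 2·m_4 = 6(Δ_3 - Δ_2) = 33
Natural end conditions: m_0 = m_4 = 0.
Hence m_0 = 0, m_1 = -99/64, m_2 = 51/16, m_3 = 159/32, m_4 = 0.
On [3, 5], S(x) = -5 + 51/16·(x - 3) + 159/64·(x - 3)² - 53/128·(x - 3)³.
With (x - 3) = 4/3: S(13/3) = 145/54.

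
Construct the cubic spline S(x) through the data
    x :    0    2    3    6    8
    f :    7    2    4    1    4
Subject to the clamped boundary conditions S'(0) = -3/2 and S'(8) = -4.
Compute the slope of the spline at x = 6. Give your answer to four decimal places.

Write M_i for S''(x_i). With h_i = 2, 1, 3, 2 and divided differences Δ_i = -5/2, 2, -1, 3/2, the continuity of S' gives the tridiagonal system
  2·M_0 + 6·M_1 + 1·M_2 = 6(Δ_1 - Δ_0) = 27
  1·M_1 + 8·M_2 + 3·M_3 = 6(Δ_2 - Δ_1) = -18
  3·M_2 + 10·M_3 + 2·M_4 = 6(Δ_3 - Δ_2) = 15
Clamped end conditions give two more equations: 2h_0·M_0 + h_0·M_1 = 6(Δ_0 - S'(0)) = -6 and h_3·M_3 + 2h_3·M_4 = 6(S'(8) - Δ_3) = -33.
Solving the tridiagonal system: M_0 = -681/136, M_1 = 477/68, M_2 = -345/68, M_3 = 353/68, M_4 = -1475/136.
On [6, 8], S'(x) = b_3 + 2c_3·(x - 6) + 3d_3·(x - 6)² with b_3 = Δ_3 - h_3(2M_3 + M_4)/6 = 225/136, c_3 = M_3/2 = 353/136, d_3 = (M_4 - M_3)/(6h_3) = -727/544. So S'(6) = 225/136.

1.6544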